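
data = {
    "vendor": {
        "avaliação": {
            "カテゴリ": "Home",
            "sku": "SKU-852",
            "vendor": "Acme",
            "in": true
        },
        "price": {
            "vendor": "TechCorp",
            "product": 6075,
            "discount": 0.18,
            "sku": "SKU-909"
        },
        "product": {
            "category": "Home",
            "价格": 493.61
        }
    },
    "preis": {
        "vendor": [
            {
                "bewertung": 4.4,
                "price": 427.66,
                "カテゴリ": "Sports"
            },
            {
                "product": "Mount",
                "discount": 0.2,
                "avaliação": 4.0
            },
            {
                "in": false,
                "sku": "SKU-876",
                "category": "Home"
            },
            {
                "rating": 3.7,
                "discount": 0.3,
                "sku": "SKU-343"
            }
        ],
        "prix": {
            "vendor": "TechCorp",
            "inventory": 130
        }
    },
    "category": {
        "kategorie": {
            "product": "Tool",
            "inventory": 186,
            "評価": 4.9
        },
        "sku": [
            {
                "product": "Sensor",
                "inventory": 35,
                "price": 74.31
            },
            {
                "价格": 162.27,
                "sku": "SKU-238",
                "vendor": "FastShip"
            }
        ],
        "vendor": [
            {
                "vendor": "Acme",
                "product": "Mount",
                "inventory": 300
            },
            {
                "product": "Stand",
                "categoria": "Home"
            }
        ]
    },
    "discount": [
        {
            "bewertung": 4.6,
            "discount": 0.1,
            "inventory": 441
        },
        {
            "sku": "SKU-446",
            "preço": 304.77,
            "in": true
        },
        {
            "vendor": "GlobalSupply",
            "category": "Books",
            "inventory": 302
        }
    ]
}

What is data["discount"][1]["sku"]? "SKU-446"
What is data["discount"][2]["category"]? "Books"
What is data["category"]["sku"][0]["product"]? "Sensor"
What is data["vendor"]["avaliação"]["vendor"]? "Acme"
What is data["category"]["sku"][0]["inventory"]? 35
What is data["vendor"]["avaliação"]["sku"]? "SKU-852"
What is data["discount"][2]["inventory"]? 302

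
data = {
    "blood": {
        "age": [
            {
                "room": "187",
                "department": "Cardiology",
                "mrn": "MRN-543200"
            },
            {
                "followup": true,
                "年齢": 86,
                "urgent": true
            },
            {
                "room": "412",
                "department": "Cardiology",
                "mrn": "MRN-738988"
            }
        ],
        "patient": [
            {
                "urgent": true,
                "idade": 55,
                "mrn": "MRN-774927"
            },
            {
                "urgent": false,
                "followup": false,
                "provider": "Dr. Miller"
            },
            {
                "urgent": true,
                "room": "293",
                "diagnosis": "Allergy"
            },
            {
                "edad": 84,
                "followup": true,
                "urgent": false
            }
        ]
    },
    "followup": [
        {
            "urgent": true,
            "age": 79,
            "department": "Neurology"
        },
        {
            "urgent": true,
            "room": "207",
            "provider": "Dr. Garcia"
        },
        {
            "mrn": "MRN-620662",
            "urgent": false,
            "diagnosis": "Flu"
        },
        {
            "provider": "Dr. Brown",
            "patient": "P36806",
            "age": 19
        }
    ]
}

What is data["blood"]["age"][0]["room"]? "187"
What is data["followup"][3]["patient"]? "P36806"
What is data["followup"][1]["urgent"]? True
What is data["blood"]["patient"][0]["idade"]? 55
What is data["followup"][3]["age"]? 19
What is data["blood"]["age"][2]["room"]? "412"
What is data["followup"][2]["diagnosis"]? "Flu"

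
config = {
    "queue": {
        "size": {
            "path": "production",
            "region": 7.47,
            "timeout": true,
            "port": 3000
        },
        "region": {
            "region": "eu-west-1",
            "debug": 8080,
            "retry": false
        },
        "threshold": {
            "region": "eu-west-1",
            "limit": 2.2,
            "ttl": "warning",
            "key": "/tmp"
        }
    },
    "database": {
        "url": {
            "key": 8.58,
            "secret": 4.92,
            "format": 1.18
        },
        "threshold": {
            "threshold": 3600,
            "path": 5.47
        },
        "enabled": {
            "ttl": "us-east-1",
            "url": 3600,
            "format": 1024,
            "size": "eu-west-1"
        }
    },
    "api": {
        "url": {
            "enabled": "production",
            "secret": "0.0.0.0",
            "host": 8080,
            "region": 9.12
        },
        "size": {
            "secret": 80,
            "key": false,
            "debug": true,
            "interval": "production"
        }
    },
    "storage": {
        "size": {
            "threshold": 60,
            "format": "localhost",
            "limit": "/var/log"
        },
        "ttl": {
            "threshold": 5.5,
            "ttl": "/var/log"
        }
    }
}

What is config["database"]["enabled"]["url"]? 3600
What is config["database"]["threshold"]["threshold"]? 3600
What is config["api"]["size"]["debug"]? True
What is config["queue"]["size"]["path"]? "production"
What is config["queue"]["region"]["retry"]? False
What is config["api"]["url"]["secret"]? "0.0.0.0"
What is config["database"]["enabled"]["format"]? 1024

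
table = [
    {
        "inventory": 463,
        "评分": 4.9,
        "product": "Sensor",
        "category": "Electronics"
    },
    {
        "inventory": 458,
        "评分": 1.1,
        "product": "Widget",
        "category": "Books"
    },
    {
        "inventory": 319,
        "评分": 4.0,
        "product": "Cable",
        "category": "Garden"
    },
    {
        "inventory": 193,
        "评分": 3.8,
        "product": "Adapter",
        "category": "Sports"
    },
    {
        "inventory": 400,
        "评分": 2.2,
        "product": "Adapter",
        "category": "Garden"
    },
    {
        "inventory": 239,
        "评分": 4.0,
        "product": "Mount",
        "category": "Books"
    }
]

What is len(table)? 6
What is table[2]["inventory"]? 319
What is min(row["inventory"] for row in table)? 193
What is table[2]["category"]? "Garden"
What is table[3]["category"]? "Sports"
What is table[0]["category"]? "Electronics"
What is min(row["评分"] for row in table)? 1.1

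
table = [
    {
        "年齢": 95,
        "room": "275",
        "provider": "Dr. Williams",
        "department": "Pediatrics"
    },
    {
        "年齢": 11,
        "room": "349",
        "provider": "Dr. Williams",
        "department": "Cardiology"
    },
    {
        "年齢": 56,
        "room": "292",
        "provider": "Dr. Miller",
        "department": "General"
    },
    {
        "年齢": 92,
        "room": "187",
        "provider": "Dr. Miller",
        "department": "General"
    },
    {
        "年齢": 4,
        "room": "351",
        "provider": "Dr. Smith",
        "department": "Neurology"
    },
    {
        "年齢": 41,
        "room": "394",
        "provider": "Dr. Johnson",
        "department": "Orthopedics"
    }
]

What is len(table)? 6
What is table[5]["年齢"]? 41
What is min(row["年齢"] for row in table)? 4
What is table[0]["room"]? "275"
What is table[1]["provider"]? "Dr. Williams"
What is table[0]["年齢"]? 95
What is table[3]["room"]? "187"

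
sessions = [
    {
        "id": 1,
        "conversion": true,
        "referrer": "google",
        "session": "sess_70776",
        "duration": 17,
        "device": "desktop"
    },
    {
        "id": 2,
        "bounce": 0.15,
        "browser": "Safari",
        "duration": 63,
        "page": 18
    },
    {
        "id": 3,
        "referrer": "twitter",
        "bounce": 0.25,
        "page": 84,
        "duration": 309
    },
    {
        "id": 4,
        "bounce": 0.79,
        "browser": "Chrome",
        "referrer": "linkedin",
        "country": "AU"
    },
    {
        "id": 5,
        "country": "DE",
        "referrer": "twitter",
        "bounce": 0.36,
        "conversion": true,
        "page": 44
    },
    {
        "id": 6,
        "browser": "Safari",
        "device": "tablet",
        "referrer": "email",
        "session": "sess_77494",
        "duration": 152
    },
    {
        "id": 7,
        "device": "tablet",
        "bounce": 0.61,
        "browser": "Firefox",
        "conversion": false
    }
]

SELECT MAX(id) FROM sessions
7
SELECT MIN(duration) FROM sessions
17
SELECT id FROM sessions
[1, 2, 3, 4, 5, 6, 7]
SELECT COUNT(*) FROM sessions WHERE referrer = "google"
1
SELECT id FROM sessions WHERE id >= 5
[5, 6, 7]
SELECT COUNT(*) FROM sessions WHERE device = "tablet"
2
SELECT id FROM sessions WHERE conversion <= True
[1, 5, 7]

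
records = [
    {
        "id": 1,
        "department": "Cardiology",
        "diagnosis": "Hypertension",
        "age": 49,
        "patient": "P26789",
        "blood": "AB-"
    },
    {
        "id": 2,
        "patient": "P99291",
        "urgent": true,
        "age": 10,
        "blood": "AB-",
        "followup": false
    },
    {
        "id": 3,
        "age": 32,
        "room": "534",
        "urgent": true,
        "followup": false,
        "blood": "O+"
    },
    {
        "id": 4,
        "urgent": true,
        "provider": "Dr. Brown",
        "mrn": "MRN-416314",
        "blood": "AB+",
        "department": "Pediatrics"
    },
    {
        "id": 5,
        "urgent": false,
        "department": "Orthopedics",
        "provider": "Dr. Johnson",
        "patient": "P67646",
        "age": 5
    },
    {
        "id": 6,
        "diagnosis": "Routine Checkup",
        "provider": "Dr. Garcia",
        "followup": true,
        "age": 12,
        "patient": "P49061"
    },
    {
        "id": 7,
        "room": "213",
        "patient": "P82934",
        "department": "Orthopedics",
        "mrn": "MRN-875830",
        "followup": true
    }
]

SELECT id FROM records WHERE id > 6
[7]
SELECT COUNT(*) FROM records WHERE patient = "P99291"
1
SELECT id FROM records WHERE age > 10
[1, 3, 6]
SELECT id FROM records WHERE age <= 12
[2, 5, 6]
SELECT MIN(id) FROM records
1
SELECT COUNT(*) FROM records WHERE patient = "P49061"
1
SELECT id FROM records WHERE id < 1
[]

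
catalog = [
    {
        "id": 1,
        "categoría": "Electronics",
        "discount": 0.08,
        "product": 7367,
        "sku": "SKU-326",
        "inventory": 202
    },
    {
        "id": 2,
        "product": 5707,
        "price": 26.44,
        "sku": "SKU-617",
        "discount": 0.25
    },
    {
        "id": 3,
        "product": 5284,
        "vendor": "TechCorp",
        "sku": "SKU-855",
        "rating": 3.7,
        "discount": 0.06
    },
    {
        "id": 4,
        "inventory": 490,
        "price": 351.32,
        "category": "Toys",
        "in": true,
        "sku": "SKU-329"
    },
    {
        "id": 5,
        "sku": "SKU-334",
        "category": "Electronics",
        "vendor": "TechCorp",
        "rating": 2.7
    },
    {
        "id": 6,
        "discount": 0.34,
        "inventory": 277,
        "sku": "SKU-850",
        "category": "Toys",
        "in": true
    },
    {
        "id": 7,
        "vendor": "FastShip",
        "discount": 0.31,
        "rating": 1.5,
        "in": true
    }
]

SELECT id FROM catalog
[1, 2, 3, 4, 5, 6, 7]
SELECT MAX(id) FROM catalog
7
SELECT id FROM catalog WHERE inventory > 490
[]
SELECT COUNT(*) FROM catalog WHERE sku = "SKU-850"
1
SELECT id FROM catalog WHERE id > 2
[3, 4, 5, 6, 7]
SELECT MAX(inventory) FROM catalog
490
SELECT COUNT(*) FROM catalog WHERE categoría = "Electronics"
1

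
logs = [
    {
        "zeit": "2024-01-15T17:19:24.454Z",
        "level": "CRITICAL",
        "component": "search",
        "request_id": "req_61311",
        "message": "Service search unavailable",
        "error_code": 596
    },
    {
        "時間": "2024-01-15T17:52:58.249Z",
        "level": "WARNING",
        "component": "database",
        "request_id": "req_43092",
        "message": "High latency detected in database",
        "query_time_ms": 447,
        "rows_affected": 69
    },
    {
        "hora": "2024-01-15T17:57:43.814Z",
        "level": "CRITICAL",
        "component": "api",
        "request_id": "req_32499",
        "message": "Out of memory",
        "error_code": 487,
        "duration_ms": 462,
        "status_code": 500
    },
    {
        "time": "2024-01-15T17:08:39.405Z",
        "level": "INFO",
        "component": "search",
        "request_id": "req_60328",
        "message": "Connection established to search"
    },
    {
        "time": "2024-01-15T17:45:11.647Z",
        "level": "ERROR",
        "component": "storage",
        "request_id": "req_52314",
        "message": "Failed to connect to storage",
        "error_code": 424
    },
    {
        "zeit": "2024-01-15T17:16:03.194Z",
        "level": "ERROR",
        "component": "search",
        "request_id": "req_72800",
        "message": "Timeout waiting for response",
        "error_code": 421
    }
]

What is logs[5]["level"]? "ERROR"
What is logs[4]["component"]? "storage"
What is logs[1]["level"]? "WARNING"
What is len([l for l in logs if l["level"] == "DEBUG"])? 0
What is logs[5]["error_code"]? 421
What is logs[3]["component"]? "search"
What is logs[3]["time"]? "2024-01-15T17:08:39.405Z"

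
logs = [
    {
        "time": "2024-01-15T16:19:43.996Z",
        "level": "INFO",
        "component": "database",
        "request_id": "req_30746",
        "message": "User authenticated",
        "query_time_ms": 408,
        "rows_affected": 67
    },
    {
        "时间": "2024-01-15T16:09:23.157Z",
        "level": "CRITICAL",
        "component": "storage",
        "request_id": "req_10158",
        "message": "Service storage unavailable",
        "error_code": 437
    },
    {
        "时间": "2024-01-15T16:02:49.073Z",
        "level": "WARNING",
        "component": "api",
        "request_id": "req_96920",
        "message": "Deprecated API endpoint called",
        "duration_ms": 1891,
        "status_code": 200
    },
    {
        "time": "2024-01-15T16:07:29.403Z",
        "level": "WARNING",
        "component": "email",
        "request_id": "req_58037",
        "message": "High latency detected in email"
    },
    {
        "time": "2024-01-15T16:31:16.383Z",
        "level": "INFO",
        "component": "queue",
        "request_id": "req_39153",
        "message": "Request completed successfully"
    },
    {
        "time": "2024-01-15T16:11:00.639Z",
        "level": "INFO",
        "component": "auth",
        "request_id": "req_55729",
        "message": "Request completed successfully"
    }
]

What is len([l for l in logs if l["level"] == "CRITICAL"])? 1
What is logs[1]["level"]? "CRITICAL"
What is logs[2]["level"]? "WARNING"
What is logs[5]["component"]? "auth"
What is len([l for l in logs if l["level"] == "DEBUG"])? 0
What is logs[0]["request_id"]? "req_30746"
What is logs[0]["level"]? "INFO"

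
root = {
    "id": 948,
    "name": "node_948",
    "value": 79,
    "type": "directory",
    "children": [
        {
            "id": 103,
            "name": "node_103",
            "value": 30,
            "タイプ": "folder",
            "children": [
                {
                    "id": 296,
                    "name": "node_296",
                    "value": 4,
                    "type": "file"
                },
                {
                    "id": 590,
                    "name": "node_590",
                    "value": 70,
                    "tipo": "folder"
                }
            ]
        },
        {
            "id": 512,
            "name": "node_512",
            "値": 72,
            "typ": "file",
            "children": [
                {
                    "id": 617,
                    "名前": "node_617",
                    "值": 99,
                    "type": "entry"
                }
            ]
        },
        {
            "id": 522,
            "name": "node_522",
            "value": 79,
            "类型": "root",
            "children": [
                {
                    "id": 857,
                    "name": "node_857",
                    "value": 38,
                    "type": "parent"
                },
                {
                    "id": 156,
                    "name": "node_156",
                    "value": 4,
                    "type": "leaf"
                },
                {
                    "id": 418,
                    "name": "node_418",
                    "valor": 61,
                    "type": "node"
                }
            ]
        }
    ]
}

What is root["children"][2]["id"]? 522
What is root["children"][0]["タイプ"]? "folder"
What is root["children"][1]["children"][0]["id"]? 617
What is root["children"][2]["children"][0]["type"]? "parent"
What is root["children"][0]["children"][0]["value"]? 4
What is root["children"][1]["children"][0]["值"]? 99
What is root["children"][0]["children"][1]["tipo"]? "folder"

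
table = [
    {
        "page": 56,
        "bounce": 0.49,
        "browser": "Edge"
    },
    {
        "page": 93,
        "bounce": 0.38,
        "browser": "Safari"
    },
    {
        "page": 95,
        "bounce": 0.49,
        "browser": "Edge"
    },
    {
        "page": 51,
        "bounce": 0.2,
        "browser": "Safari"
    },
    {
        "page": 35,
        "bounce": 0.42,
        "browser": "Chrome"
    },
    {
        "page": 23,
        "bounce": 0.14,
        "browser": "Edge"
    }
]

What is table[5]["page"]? 23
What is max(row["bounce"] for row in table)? 0.49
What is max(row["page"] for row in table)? 95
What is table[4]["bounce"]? 0.42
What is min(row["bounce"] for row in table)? 0.14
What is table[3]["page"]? 51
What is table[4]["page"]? 35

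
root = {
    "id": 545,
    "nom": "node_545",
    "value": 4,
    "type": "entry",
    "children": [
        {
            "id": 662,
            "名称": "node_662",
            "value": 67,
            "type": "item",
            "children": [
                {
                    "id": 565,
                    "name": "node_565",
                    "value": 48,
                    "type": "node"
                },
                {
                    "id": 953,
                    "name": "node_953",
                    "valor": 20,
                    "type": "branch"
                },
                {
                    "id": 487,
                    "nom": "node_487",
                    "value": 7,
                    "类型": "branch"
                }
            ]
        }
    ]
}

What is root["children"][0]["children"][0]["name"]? "node_565"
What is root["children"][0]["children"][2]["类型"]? "branch"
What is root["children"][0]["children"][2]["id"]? 487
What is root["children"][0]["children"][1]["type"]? "branch"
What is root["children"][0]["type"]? "item"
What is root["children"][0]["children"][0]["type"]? "node"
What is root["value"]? 4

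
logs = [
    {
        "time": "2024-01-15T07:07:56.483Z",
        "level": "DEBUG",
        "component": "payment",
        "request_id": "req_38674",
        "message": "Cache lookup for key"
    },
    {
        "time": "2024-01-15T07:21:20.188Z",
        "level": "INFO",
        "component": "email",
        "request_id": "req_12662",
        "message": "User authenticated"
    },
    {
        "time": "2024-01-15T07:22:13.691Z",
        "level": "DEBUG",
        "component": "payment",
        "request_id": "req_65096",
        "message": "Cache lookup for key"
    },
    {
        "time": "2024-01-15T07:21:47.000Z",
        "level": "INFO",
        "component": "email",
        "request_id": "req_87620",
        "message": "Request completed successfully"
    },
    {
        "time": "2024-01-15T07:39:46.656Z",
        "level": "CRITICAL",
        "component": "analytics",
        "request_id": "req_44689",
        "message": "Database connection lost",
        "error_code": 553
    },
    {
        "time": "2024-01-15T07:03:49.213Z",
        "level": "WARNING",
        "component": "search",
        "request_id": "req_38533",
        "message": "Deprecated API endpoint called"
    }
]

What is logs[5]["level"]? "WARNING"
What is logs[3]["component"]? "email"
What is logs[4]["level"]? "CRITICAL"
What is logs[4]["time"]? "2024-01-15T07:39:46.656Z"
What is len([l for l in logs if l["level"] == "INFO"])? 2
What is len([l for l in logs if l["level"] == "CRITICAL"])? 1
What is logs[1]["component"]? "email"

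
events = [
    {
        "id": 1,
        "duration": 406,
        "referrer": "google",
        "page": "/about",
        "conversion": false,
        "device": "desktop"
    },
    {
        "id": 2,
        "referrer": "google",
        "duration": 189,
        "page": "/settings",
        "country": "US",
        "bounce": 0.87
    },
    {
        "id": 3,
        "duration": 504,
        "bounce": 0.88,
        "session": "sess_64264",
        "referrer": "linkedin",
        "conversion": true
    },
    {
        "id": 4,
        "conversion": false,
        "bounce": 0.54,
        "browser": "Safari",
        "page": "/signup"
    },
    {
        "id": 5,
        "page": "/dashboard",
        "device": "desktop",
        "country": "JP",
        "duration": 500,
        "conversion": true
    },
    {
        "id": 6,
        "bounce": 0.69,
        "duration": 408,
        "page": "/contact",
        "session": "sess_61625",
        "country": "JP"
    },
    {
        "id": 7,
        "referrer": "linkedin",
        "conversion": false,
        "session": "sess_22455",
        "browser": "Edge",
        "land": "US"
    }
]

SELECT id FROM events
[1, 2, 3, 4, 5, 6, 7]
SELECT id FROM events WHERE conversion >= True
[3, 5]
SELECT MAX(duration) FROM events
504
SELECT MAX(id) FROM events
7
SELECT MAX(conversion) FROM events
True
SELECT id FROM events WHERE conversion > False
[3, 5]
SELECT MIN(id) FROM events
1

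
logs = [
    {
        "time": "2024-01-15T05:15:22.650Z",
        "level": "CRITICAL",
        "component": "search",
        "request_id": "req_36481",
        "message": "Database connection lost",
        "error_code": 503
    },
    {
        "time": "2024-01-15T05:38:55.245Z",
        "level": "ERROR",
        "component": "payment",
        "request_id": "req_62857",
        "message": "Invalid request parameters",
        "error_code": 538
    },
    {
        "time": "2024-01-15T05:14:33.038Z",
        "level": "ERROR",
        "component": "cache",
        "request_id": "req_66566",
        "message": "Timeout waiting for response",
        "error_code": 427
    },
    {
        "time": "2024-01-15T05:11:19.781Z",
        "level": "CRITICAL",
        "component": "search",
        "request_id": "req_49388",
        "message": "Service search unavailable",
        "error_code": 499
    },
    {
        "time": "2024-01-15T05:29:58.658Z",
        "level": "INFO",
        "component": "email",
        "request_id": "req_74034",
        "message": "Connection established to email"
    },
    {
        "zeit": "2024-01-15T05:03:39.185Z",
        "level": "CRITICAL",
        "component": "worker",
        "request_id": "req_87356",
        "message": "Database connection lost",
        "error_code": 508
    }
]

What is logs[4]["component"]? "email"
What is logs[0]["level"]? "CRITICAL"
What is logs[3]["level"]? "CRITICAL"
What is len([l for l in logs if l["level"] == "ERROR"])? 2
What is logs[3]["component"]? "search"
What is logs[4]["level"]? "INFO"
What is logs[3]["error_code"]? 499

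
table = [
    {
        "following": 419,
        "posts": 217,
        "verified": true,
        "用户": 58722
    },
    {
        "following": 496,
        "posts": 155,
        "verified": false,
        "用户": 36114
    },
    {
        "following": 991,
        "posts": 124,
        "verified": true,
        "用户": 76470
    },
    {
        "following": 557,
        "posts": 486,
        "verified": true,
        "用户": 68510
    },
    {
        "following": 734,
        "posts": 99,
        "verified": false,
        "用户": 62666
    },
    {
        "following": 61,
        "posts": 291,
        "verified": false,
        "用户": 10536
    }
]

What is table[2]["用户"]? 76470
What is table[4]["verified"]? False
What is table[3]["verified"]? True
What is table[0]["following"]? 419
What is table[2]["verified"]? True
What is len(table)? 6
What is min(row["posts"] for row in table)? 99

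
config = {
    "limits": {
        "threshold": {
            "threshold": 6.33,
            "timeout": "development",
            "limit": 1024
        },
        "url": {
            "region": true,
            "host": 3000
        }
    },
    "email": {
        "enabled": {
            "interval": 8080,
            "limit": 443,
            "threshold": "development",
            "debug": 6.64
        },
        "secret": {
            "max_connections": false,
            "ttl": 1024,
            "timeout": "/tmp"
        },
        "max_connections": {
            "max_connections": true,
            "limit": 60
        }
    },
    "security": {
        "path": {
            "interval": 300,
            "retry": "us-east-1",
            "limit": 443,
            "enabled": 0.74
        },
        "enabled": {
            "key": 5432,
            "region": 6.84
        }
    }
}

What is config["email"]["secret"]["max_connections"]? False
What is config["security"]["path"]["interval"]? 300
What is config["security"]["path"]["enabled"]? 0.74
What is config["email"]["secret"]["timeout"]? "/tmp"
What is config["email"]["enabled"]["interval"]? 8080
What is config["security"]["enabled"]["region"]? 6.84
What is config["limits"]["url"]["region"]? True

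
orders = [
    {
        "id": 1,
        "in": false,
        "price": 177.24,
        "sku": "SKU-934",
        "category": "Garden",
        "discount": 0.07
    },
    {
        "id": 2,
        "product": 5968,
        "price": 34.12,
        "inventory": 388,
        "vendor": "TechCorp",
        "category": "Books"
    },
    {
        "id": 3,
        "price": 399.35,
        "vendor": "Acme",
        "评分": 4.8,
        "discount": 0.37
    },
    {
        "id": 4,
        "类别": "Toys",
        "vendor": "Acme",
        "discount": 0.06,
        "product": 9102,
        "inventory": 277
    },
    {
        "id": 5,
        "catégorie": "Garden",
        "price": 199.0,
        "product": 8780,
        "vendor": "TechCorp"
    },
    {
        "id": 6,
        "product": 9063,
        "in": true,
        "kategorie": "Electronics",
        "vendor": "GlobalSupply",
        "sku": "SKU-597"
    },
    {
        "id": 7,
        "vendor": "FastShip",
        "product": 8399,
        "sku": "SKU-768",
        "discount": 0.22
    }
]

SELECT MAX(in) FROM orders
True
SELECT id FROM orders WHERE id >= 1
[1, 2, 3, 4, 5, 6, 7]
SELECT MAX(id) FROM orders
7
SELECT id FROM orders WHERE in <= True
[1, 6]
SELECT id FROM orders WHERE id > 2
[3, 4, 5, 6, 7]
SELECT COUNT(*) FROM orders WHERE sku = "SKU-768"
1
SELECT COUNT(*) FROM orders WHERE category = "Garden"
1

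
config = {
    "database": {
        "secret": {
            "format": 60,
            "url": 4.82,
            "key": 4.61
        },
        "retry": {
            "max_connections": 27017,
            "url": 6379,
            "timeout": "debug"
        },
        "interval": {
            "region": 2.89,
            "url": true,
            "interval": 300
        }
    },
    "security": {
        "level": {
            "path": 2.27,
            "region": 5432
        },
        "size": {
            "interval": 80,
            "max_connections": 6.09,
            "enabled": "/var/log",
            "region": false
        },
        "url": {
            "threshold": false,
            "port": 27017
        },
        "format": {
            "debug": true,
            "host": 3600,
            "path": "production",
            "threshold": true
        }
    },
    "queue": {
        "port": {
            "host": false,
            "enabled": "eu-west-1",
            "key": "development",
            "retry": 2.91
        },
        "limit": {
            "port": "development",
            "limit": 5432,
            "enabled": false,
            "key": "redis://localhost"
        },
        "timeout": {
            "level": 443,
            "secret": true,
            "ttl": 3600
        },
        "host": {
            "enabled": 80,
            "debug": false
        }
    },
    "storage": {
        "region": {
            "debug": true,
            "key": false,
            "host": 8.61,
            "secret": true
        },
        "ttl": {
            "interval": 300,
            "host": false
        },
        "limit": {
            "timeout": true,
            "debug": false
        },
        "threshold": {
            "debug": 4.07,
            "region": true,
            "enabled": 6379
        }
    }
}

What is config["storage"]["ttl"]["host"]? False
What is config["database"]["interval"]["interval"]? 300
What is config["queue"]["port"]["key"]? "development"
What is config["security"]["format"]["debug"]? True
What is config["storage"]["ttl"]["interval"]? 300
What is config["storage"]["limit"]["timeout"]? True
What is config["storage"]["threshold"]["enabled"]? 6379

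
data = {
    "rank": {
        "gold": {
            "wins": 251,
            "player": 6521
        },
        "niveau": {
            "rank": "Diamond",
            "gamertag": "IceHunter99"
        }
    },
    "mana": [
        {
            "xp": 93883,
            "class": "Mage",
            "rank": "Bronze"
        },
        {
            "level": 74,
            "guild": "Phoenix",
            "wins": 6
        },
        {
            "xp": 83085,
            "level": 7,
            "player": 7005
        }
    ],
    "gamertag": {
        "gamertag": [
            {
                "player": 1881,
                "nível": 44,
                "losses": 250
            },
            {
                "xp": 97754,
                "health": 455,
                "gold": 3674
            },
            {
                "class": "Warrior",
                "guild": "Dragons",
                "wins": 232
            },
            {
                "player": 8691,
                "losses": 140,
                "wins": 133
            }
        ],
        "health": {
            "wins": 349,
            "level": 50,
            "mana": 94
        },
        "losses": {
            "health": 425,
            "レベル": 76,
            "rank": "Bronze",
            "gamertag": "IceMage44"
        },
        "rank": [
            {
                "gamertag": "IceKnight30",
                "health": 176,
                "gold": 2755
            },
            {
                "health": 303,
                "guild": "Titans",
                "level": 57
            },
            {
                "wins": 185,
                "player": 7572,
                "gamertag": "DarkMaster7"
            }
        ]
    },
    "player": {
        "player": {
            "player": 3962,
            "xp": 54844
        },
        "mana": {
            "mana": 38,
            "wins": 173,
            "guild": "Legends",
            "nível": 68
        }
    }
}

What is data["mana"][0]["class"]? "Mage"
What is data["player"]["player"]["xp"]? 54844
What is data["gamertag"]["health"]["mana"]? 94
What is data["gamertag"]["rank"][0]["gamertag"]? "IceKnight30"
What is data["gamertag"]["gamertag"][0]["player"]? 1881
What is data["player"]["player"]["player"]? 3962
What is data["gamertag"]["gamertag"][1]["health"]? 455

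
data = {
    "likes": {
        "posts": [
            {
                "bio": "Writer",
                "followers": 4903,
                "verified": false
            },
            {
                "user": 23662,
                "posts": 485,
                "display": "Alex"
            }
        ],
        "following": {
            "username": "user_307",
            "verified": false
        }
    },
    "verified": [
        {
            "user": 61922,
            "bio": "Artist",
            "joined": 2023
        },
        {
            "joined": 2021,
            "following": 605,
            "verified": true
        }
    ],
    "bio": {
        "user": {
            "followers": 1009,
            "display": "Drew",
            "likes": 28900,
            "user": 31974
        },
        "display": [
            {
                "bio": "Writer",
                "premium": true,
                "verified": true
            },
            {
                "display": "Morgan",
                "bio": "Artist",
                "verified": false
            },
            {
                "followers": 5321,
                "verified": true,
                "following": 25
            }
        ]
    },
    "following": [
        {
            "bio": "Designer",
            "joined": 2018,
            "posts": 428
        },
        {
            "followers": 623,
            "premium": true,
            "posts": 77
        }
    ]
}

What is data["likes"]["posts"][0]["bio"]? "Writer"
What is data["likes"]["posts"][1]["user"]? 23662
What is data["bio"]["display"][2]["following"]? 25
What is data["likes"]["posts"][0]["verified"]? False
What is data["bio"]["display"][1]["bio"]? "Artist"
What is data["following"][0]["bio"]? "Designer"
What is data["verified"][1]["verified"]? True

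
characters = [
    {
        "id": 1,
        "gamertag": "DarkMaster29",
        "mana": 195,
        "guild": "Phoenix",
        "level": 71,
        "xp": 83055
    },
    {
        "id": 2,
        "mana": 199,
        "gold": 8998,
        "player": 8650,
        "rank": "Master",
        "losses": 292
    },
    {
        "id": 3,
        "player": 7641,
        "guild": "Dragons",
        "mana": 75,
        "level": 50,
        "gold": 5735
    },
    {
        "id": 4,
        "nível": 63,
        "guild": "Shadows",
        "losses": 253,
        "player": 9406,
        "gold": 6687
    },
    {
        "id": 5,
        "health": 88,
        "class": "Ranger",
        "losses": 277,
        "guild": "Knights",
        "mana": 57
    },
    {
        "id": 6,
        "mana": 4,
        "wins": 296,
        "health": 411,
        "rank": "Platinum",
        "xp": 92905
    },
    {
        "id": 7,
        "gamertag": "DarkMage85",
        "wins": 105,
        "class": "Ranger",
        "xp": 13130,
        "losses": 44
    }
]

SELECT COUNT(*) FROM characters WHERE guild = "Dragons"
1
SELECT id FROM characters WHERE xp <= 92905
[1, 6, 7]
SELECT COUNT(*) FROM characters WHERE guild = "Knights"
1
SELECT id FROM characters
[1, 2, 3, 4, 5, 6, 7]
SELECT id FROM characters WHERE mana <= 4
[6]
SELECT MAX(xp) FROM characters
92905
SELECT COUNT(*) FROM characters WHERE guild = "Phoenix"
1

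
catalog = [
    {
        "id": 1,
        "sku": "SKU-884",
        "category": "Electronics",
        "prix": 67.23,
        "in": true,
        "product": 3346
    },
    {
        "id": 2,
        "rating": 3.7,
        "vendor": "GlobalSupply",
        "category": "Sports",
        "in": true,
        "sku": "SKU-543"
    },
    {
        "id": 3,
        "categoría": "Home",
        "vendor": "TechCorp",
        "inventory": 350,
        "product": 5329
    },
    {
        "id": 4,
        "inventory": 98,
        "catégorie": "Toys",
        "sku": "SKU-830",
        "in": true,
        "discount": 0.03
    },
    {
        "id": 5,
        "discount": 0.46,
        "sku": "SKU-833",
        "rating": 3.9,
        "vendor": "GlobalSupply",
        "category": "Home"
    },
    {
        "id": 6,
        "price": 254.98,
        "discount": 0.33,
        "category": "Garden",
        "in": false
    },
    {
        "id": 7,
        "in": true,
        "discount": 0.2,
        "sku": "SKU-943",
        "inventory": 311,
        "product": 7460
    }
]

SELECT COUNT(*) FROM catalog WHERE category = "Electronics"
1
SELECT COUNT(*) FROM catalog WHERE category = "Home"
1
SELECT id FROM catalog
[1, 2, 3, 4, 5, 6, 7]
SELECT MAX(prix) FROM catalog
67.23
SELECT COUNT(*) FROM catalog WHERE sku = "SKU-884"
1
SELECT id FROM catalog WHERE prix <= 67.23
[1]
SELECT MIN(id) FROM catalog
1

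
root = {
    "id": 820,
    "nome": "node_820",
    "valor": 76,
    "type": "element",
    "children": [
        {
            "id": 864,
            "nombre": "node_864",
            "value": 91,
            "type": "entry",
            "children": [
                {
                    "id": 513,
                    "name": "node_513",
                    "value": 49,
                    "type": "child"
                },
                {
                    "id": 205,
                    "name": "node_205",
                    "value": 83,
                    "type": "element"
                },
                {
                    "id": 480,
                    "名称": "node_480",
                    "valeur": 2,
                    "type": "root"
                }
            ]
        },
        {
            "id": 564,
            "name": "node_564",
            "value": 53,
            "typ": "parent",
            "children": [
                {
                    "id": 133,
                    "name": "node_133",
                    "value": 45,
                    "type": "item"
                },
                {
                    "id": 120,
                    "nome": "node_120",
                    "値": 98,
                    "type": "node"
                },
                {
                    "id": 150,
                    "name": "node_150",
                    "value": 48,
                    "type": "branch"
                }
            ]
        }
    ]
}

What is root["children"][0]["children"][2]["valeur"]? 2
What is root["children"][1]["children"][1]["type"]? "node"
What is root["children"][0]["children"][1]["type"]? "element"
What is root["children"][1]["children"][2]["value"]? 48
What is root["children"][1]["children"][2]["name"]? "node_150"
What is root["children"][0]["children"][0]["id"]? 513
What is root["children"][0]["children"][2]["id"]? 480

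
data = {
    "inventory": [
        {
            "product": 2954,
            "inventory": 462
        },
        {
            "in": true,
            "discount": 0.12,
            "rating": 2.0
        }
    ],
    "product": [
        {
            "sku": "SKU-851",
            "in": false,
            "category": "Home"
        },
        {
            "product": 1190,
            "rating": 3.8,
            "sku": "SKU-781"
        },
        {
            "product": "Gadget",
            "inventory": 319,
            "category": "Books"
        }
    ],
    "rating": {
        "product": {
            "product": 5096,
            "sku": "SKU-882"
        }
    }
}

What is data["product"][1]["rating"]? 3.8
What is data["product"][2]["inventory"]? 319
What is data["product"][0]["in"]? False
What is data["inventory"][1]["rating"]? 2.0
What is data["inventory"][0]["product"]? 2954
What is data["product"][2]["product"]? "Gadget"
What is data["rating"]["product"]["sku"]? "SKU-882"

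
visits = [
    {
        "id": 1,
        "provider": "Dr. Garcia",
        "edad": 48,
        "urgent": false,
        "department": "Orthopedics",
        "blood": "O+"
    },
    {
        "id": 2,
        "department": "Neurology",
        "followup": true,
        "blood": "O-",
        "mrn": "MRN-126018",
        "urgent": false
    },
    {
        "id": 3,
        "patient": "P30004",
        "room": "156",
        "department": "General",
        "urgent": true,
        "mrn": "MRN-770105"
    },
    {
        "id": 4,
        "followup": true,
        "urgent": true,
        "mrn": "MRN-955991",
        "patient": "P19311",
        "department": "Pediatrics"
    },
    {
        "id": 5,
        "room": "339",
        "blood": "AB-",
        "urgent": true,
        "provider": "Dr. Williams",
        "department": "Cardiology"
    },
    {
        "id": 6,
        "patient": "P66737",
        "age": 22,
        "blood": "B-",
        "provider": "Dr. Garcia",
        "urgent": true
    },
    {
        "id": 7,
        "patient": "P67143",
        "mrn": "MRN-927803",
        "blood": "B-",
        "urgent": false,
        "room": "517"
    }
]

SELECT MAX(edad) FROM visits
48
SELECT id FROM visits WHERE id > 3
[4, 5, 6, 7]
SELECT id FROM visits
[1, 2, 3, 4, 5, 6, 7]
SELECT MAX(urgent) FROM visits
True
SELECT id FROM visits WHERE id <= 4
[1, 2, 3, 4]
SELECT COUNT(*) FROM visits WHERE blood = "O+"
1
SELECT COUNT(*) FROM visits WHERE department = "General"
1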